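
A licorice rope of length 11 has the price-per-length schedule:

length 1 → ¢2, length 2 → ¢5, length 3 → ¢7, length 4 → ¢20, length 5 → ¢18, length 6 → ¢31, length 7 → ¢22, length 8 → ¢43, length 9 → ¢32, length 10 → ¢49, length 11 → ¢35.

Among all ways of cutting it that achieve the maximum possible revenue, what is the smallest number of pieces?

Build r[k] bottom-up: r[k] = max over allowed piece i of (p[i] + r[k−i]).
r[1] = 2
r[2] = max(2+2, 5+0) = 5
r[3] = max(2+5, 5+2, 7+0) = 7
r[4] = max(2+7, 5+5, 7+2, 20+0) = 20
r[5] = max(2+20, 5+7, 7+5, 20+2, 18+0) = 22
r[6] = max(2+22, 5+20, 7+7, 20+5, 18+2, 31+0) = 31
r[7] = max(2+31, 5+22, 7+20, …, 31+2, 22+0) = 33
r[8] = max(2+33, 5+31, 7+22, …, 22+2, 43+0) = 43
r[9] = max(2+43, 5+33, 7+31, …, 43+2, 32+0) = 45
r[10] = max(2+45, 5+43, 7+33, …, 32+2, 49+0) = 51
r[11] = max(2+51, 5+45, 7+43, …, 49+2, 35+0) = 53
Maximum revenue is ¢53.
Now minimize piece count subject to staying optimal: for each k, pieces[k] = 1 + min over i with p[i]+r[k−i]=r[k] of pieces[k−i].
pieces[8] = 1
pieces[9] = 2
pieces[10] = 2
pieces[11] = 3

3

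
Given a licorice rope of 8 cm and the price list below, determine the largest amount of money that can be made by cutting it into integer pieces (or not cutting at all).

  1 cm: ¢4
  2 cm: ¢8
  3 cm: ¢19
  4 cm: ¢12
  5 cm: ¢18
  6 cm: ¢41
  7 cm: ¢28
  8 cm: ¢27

49

Let R[k] be the best obtainable value from length k. For each k, try every first piece i and keep the best of price[i] + R[k−i].
R[1] = 4
R[2] = 8  (first piece 1, then R[1]=4)
R[3] = 19
R[4] = 23  (first piece 1, then R[3]=19)
R[5] = 27  (first piece 1, then R[4]=23)
R[6] = 41
R[7] = 45  (first piece 1, then R[6]=41)
R[8] = 49  (first piece 1, then R[7]=45)
One optimal cutting: 6 + 1 + 1 → ¢41 + ¢4 + ¢4 = ¢49.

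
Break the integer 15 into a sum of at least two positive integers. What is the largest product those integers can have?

243

Let f[k] be the best product for length k (with at least one cut). For each first piece i, the rest contributes max(k−i, f[k−i]).
Small cases: f[2]=1, f[3]=2, f[4]=4, f[5]=6, f[6]=9, f[7]=12, f[8]=18, f[9]=27.
f[10] = 2*max(8,18) = 2*18 = 36
f[11] = 2*max(9,27) = 2*27 = 54
f[12] = 3*max(9,27) = 3*27 = 81
f[13] = 2*max(11,54) = 2*54 = 108
f[14] = 2*max(12,81) = 2*81 = 162
f[15] = 3*max(12,81) = 3*81 = 243
One optimal split: 3 + 3 + 3 + 3 + 3; product 3*3*3*3*3 = 243.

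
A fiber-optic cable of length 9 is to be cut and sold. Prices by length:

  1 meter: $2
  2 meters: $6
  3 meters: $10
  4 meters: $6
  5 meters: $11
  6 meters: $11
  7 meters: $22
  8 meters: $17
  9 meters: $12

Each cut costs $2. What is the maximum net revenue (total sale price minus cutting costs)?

Consider every possible first cut. net[k] is the best of p[i]+net[k−i] over all sellable i≤k, charging 2 whenever i<k.
net[1] = 2
net[2] = 6
net[3] = 10
net[4] = 10  (first piece 1, then net[3]=10)
net[5] = 14  (first piece 2, then net[3]=10)
net[6] = 18  (first piece 3, then net[3]=10)
net[7] = 22
net[8] = 22  (first piece 1, then net[7]=22)
net[9] = 26  (first piece 2, then net[7]=22)
One optimal plan: pieces 7 + 2 (1 cut) → $28 − $2 = $26.

26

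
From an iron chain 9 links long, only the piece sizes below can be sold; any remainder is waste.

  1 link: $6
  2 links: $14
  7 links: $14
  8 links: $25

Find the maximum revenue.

Let best[k] be the best obtainable value from length k. For each k, try every first piece i and keep the best of price[i] + best[k−i].
best[1] = 6
best[2] = 14
best[3] = 20  (first piece 1, then best[2]=14)
best[4] = 28  (first piece 2, then best[2]=14)
best[5] = 34  (first piece 1, then best[4]=28)
best[6] = 42  (first piece 2, then best[4]=28)
best[7] = 48  (first piece 1, then best[6]=42)
best[8] = 56  (first piece 2, then best[6]=42)
best[9] = 62  (first piece 1, then best[8]=56)
One optimal cutting: 2 + 2 + 2 + 2 + 1 → $62.

62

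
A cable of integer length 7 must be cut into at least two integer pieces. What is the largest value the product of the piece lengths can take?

12

Define prod[k] = max over 1≤i<k of i · max(k−i, prod[k−i]); the inner max lets the remainder stay uncut if that's better.
prod[2] = 1·max(1,0) = 1·1 = 1
prod[3] = max(1·2, 2·1) = 2
prod[4] = max(1·3, 2·2, 3·1) = 4
prod[5] = max(1·4, 2·3, 3·2, 4·1) = 6
prod[6] = max(1·6, 2·4, 3·3, 4·2, 5·1) = 9
prod[7] = max(1·9, 2·6, 3·4, 4·3, 5·2, 6·1) = 12
One optimal split: 3 + 2 + 2; product 3·2·2 = 12.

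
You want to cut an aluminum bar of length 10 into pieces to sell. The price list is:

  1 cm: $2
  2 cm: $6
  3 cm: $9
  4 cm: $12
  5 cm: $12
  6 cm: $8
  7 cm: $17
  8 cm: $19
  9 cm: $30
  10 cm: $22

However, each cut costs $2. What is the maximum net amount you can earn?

Consider every possible first cut. v[k] is the best of p[i]+v[k−i] over all sellable i≤k, charging 2 whenever i<k.
v[1] = 2
v[2] = max(2+2-2, 6+0) = 6
v[3] = max(2+6-2, 6+2-2, 9+0) = 9
v[4] = max(2+9-2, 6+6-2, 9+2-2, 12+0) = 12
v[5] = max(2+12-2, 6+9-2, 9+6-2, 12+2-2, 12+0) = 13
v[6] = max(2+13-2, 6+12-2, 9+9-2, 12+6-2, 12+2-2, 8+0) = 16
v[7] = max(2+16-2, 6+13-2, 9+12-2, …, 8+2-2, 17+0) = 19
v[8] = max(2+19-2, 6+16-2, 9+13-2, …, 17+2-2, 19+0) = 22
v[9] = max(2+22-2, 6+19-2, 9+16-2, …, 19+2-2, 30+0) = 30
v[10] = max(2+30-2, 6+22-2, 9+19-2, …, 30+2-2, 22+0) = 30
One optimal plan: pieces 9 + 1 (1 cut) → $32 − $2 = $30.

30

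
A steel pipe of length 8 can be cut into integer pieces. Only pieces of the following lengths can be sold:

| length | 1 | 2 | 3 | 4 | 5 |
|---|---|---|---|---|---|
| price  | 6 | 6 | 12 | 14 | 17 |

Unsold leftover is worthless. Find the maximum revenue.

Build r[k] bottom-up: r[k] = max over allowed piece i of (p[i] + r[k−i]).
r[1] = 6
r[2] = max(6+6, 6+0) = 12
r[3] = max(6+12, 6+6, 12+0) = 18
r[4] = max(6+18, 6+12, 12+6, 14+0) = 24
r[5] = max(6+24, 6+18, 12+12, 14+6, 17+0) = 30
r[6] = max(6+30, 6+24, 12+18, 14+12, 17+6) = 36
r[7] = max(6+36, 6+30, 12+24, 14+18, 17+12) = 42
r[8] = max(6+42, 6+36, 12+30, 14+24, 17+18) = 48
One optimal cutting: 1 + 1 + 1 + 1 + 1 + 1 + 1 + 1 → $48.

48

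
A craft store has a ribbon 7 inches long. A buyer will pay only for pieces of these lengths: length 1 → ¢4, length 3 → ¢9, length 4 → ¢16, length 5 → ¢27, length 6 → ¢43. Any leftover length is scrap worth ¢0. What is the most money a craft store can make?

47

Build best[k] bottom-up: best[k] = max over allowed piece i of (p[i] + best[k−i]).
best[1] = 4
best[2] = 8  (first piece 1, then best[1]=4)
best[3] = max(4+8, 9+0) = 12
best[4] = max(4+12, 9+4, 16+0) = 16
best[5] = max(4+16, 9+8, 16+4, 27+0) = 27
best[6] = max(4+27, 9+12, 16+8, 27+4, 43+0) = 43
best[7] = max(4+43, 9+16, 16+12, 27+8, 43+4) = 47
One optimal cutting: 6 + 1 → ¢47.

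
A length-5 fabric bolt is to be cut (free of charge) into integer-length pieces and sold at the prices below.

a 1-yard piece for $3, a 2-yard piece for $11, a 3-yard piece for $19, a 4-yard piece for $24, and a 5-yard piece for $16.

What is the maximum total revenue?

30

Build v[k] bottom-up: v[k] = max over allowed piece i of (p[i] + v[k−i]).
v[1] = 3
v[2] = max(3+3, 11+0) = 11
v[3] = max(3+11, 11+3, 19+0) = 19
v[4] = max(3+19, 11+11, 19+3, 24+0) = 24
v[5] = max(3+24, 11+19, 19+11, 24+3, 16+0) = 30
One optimal cutting: 3 + 2 → $19 + $11 = $30.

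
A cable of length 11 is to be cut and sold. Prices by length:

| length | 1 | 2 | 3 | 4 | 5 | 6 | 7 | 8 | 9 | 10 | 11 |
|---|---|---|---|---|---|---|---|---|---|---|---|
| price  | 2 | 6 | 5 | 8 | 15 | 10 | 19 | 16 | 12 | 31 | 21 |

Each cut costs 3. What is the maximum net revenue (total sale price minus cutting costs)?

Build r[k] bottom-up: r[k] = max over allowed piece i of (p[i] + r[k−i]) − 3 per cut.
r[1] = 2
r[2] = max(2+2-3, 6+0) = 6
r[3] = max(2+6-3, 6+2-3, 5+0) = 5
r[4] = max(2+5-3, 6+6-3, 5+2-3, 8+0) = 9
r[5] = max(2+9-3, 6+5-3, 5+6-3, 8+2-3, 15+0) = 15
r[6] = max(2+15-3, 6+9-3, 5+5-3, 8+6-3, 15+2-3, 10+0) = 14
r[7] = max(2+14-3, 6+15-3, 5+9-3, …, 10+2-3, 19+0) = 19
r[8] = max(2+19-3, 6+14-3, 5+15-3, …, 19+2-3, 16+0) = 18
r[9] = max(2+18-3, 6+19-3, 5+14-3, …, 16+2-3, 12+0) = 22
r[10] = max(2+22-3, 6+18-3, 5+19-3, …, 12+2-3, 31+0) = 31
r[11] = max(2+31-3, 6+22-3, 5+18-3, …, 31+2-3, 21+0) = 30
One optimal plan: pieces 10 + 1 (1 cut) → 33 − 3 = 30.

30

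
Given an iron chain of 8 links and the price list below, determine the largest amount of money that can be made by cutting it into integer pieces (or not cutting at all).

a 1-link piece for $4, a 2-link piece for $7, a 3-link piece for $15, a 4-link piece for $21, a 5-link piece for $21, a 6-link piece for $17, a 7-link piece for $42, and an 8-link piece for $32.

Consider every possible first cut. best[k] is the best of p[i]+best[k−i] over all sellable i≤k.
best[1] = 4
best[2] = 8  (first piece 1, then best[1]=4)
best[3] = 15
best[4] = 21
best[5] = 25  (first piece 1, then best[4]=21)
best[6] = 30  (first piece 3, then best[3]=15)
best[7] = 42
best[8] = 46  (first piece 1, then best[7]=42)
One optimal cutting: 7 + 1 → $42 + $4 = $46.

46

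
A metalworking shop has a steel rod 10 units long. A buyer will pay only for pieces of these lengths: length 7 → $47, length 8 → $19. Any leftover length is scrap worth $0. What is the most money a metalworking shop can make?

Consider every possible first cut. f[k] is the best of p[i]+f[k−i] over all sellable i≤k.
f[1] = 0
f[2] = 0
f[3] = 0
f[4] = 0
f[5] = 0
f[6] = 0
f[7] = 47
f[8] = max(47+0, 19+0) = 47
f[9] = max(47+0, 19+0) = 47
f[10] = max(47+0, 19+0) = 47
One optimal cutting: pieces 7 with 3 units of scrap → $47.

47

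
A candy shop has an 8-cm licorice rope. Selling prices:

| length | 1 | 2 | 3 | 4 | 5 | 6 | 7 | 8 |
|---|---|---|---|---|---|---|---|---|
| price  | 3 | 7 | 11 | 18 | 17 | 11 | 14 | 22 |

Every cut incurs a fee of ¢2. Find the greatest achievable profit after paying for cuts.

34

Let r[k] be the best obtainable value from length k. For each k, try every first piece i and keep the best of price[i] + r[k−i] minus the 2 cut fee when i<k.
r[1] = 3
r[2] = max(3+3-2, 7+0) = 7
r[3] = max(3+7-2, 7+3-2, 11+0) = 11
r[4] = max(3+11-2, 7+7-2, 11+3-2, 18+0) = 18
r[5] = max(3+18-2, 7+11-2, 11+7-2, 18+3-2, 17+0) = 19
r[6] = max(3+19-2, 7+18-2, 11+11-2, 18+7-2, 17+3-2, 11+0) = 23
r[7] = max(3+23-2, 7+19-2, 11+18-2, …, 11+3-2, 14+0) = 27
r[8] = max(3+27-2, 7+23-2, 11+19-2, …, 14+3-2, 22+0) = 34
One optimal plan: pieces 4 + 4 (1 cut) → ¢36 − ¢2 = ¢34.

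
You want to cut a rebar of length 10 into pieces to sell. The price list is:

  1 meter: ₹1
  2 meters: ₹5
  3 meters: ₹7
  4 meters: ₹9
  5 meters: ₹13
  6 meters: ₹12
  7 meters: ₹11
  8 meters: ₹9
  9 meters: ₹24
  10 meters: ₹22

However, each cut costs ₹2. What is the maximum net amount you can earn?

Let r[k] be the best obtainable value from length k. For each k, try every first piece i and keep the best of price[i] + r[k−i] minus the 2 cut fee when i<k.
r[1] = 1
r[2] = 5
r[3] = 7
r[4] = 9
r[5] = 13
r[6] = 12  (first piece 1, then r[5]=13)
r[7] = 16  (first piece 2, then r[5]=13)
r[8] = 18  (first piece 3, then r[5]=13)
r[9] = 24
r[10] = 24  (first piece 5, then r[5]=13)
One optimal plan: pieces 5 + 5 (1 cut) → ₹26 − ₹2 = ₹24.

24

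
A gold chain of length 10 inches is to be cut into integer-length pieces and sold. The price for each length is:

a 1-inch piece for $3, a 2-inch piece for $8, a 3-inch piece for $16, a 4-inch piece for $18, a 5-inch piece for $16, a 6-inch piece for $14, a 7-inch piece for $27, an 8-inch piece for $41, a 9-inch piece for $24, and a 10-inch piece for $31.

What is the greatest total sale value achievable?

Consider every possible first cut. R[k] is the best of p[i]+R[k−i] over all sellable i≤k.
R[1] = 3
R[2] = max(3+3, 8+0) = 8
R[3] = max(3+8, 8+3, 16+0) = 16
R[4] = max(3+16, 8+8, 16+3, 18+0) = 19
R[5] = max(3+19, 8+16, 16+8, 18+3, 16+0) = 24
R[6] = max(3+24, 8+19, 16+16, 18+8, 16+3, 14+0) = 32
R[7] = max(3+32, 8+24, 16+19, …, 14+3, 27+0) = 35
R[8] = max(3+35, 8+32, 16+24, …, 27+3, 41+0) = 41
R[9] = max(3+41, 8+35, 16+32, …, 41+3, 24+0) = 48
R[10] = max(3+48, 8+41, 16+35, …, 24+3, 31+0) = 51
One optimal cutting: 3 + 3 + 3 + 1 → $16 + $16 + $16 + $3 = $51.

51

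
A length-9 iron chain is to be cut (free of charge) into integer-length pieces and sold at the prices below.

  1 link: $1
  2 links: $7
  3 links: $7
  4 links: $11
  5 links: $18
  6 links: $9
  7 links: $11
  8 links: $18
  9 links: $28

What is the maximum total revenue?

Let r[k] be the best obtainable value from length k. For each k, try every first piece i and keep the best of price[i] + r[k−i].
r[1] = 1
r[2] = max(1+1, 7+0) = 7
r[3] = max(1+7, 7+1, 7+0) = 8
r[4] = max(1+8, 7+7, 7+1, 11+0) = 14
r[5] = max(1+14, 7+8, 7+7, 11+1, 18+0) = 18
r[6] = max(1+18, 7+14, 7+8, 11+7, 18+1, 9+0) = 21
r[7] = max(1+21, 7+18, 7+14, …, 9+1, 11+0) = 25
r[8] = max(1+25, 7+21, 7+18, …, 11+1, 18+0) = 28
r[9] = max(1+28, 7+25, 7+21, …, 18+1, 28+0) = 32
One optimal cutting: 5 + 2 + 2 → $18 + $7 + $7 = $32.

32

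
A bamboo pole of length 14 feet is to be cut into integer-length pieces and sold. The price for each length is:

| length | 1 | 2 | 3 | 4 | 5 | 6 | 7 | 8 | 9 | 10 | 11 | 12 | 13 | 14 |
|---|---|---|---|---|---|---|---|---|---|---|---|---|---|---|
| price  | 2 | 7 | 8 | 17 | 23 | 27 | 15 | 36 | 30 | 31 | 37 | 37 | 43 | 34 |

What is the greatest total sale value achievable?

Consider every possible first cut. best[k] is the best of p[i]+best[k−i] over all sellable i≤k.
best[1] = 2
best[2] = max(2+2, 7+0) = 7
best[3] = max(2+7, 7+2, 8+0) = 9
best[4] = max(2+9, 7+7, 8+2, 17+0) = 17
best[5] = max(2+17, 7+9, 8+7, 17+2, 23+0) = 23
best[6] = max(2+23, 7+17, 8+9, 17+7, 23+2, 27+0) = 27
best[7] = max(2+27, 7+23, 8+17, …, 27+2, 15+0) = 30
best[8] = max(2+30, 7+27, 8+23, …, 15+2, 36+0) = 36
best[9] = max(2+36, 7+30, 8+27, …, 36+2, 30+0) = 40
best[10] = max(2+40, 7+36, 8+30, …, 30+2, 31+0) = 46
best[11] = max(2+46, 7+40, 8+36, …, 31+2, 37+0) = 50
best[12] = max(2+50, 7+46, 8+40, …, 37+2, 37+0) = 54
best[13] = max(2+54, 7+50, 8+46, …, 37+2, 43+0) = 59
best[14] = max(2+59, 7+54, 8+50, …, 43+2, 34+0) = 63
One optimal cutting: 5 + 5 + 4 → $23 + $23 + $17 = $63.

63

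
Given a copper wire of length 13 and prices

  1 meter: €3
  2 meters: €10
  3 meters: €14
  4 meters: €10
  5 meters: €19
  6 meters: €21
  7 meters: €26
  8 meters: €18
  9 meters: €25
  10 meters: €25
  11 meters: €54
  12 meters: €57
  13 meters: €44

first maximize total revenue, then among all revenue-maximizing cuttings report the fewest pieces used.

Consider every possible first cut. r[k] is the best of p[i]+r[k−i] over all sellable i≤k.
r[1] = 3
r[2] = 10
r[3] = 14
r[4] = 20  (first piece 2, then r[2]=10)
r[5] = 24  (first piece 2, then r[3]=14)
r[6] = 30  (first piece 2, then r[4]=20)
r[7] = 34  (first piece 2, then r[5]=24)
r[8] = 40  (first piece 2, then r[6]=30)
r[9] = 44  (first piece 2, then r[7]=34)
r[10] = 50  (first piece 2, then r[8]=40)
r[11] = 54  (first piece 2, then r[9]=44)
r[12] = 60  (first piece 2, then r[10]=50)
r[13] = 64  (first piece 2, then r[11]=54)
Maximum revenue is €64.
Now minimize piece count subject to staying optimal: for each k, pieces[k] = 1 + min over i with p[i]+r[k−i]=r[k] of pieces[k−i].
pieces[10] = 5
pieces[11] = 1
pieces[12] = 6
pieces[13] = 2

2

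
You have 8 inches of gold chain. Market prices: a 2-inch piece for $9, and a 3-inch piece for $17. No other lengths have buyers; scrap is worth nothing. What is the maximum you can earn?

43

Consider every possible first cut. f[k] is the best of p[i]+f[k−i] over all sellable i≤k.
f[1] = 0
f[2] = 9
f[3] = max(9+0, 17+0) = 17
f[4] = max(9+9, 17+0) = 18
f[5] = max(9+17, 17+9) = 26
f[6] = max(9+18, 17+17) = 34
f[7] = max(9+26, 17+18) = 35
f[8] = max(9+34, 17+26) = 43
One optimal cutting: 3 + 3 + 2 → $43.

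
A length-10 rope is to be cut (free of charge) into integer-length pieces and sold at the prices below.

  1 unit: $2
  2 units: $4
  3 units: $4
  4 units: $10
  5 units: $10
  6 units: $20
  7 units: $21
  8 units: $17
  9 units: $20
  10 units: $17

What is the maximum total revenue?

30

Let v[k] be the best obtainable value from length k. For each k, try every first piece i and keep the best of price[i] + v[k−i].
v[1] = 2
v[2] = 4  (first piece 1, then v[1]=2)
v[3] = 6  (first piece 1, then v[2]=4)
v[4] = 10
v[5] = 12  (first piece 1, then v[4]=10)
v[6] = 20
v[7] = 22  (first piece 1, then v[6]=20)
v[8] = 24  (first piece 1, then v[7]=22)
v[9] = 26  (first piece 1, then v[8]=24)
v[10] = 30  (first piece 4, then v[6]=20)
One optimal cutting: 6 + 4 → $20 + $10 = $30.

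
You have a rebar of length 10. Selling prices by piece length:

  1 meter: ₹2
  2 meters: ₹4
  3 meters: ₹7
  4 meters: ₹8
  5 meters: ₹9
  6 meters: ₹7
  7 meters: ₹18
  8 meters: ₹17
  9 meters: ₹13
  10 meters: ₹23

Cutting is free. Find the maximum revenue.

Consider every possible first cut. R[k] is the best of p[i]+R[k−i] over all sellable i≤k.
R[1] = 2
R[2] = 4  (first piece 1, then R[1]=2)
R[3] = 7
R[4] = 9  (first piece 1, then R[3]=7)
R[5] = 11  (first piece 1, then R[4]=9)
R[6] = 14  (first piece 3, then R[3]=7)
R[7] = 18
R[8] = 20  (first piece 1, then R[7]=18)
R[9] = 22  (first piece 1, then R[8]=20)
R[10] = 25  (first piece 3, then R[7]=18)
One optimal cutting: 7 + 3 → ₹18 + ₹7 = ₹25.

25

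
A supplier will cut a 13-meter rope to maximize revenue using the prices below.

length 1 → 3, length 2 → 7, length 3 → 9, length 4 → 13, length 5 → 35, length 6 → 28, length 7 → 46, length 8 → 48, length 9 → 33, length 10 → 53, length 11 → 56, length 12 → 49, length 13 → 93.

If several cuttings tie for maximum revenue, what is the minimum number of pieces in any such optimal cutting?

1

Let r[k] be the best obtainable value from length k. For each k, try every first piece i and keep the best of price[i] + r[k−i].
r[1] = 3
r[2] = max(3+3, 7+0) = 7
r[3] = max(3+7, 7+3, 9+0) = 10
r[4] = max(3+10, 7+7, 9+3, 13+0) = 14
r[5] = max(3+14, 7+10, 9+7, 13+3, 35+0) = 35
r[6] = max(3+35, 7+14, 9+10, 13+7, 35+3, 28+0) = 38
r[7] = max(3+38, 7+35, 9+14, …, 28+3, 46+0) = 46
r[8] = max(3+46, 7+38, 9+35, …, 46+3, 48+0) = 49
r[9] = max(3+49, 7+46, 9+38, …, 48+3, 33+0) = 53
r[10] = max(3+53, 7+49, 9+46, …, 33+3, 53+0) = 70
r[11] = max(3+70, 7+53, 9+49, …, 53+3, 56+0) = 73
r[12] = max(3+73, 7+70, 9+53, …, 56+3, 49+0) = 81
r[13] = max(3+81, 7+73, 9+70, …, 49+3, 93+0) = 93
Maximum revenue is 93.
Now minimize piece count subject to staying optimal: for each k, pieces[k] = 1 + min over i with p[i]+r[k−i]=r[k] of pieces[k−i].
pieces[10] = 2
pieces[11] = 3
pieces[12] = 2
pieces[13] = 1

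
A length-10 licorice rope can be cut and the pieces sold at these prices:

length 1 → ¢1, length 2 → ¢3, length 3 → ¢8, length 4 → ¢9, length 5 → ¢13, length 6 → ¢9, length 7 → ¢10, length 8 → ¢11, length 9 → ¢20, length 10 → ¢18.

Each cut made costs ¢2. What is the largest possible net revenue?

Build net[k] bottom-up: net[k] = max over allowed piece i of (p[i] + net[k−i]) − 2 per cut.
net[1] = 1
net[2] = max(1+1-2, 3+0) = 3
net[3] = max(1+3-2, 3+1-2, 8+0) = 8
net[4] = max(1+8-2, 3+3-2, 8+1-2, 9+0) = 9
net[5] = max(1+9-2, 3+8-2, 8+3-2, 9+1-2, 13+0) = 13
net[6] = max(1+13-2, 3+9-2, 8+8-2, 9+3-2, 13+1-2, 9+0) = 14
net[7] = max(1+14-2, 3+13-2, 8+9-2, …, 9+1-2, 10+0) = 15
net[8] = max(1+15-2, 3+14-2, 8+13-2, …, 10+1-2, 11+0) = 19
net[9] = max(1+19-2, 3+15-2, 8+14-2, …, 11+1-2, 20+0) = 20
net[10] = max(1+20-2, 3+19-2, 8+15-2, …, 20+1-2, 18+0) = 24
One optimal plan: pieces 5 + 5 (1 cut) → ¢26 − ¢2 = ¢24.

24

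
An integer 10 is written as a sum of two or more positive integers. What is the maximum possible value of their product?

36

Define P[k] = max over 1≤i<k of i · max(k−i, P[k−i]); the inner max lets the remainder stay uncut if that's better.
P[2] = 1×max(1,0) = 1×1 = 1
P[3] = max(1×2, 2×1) = 2
P[4] = max(1×3, 2×2, 3×1) = 4
P[5] = max(1×4, 2×3, 3×2, 4×1) = 6
P[6] = max(1×6, 2×4, 3×3, 4×2, 5×1) = 9
P[7] = max(1×9, 2×6, 3×4, 4×3, 5×2, 6×1) = 12
P[8] = max(1×12, 2×9, 3×6, …, 6×2, 7×1) = 18
P[9] = max(1×18, 2×12, 3×9, …, 7×2, 8×1) = 27
P[10] = max(1×27, 2×18, 3×12, …, 8×2, 9×1) = 36
One optimal split: 3 + 3 + 2 + 2; product 3×3×2×2 = 36.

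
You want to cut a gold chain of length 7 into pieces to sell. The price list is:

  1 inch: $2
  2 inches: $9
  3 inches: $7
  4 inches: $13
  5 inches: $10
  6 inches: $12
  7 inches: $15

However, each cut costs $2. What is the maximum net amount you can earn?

23

Let r[k] be the best obtainable value from length k. For each k, try every first piece i and keep the best of price[i] + r[k−i] minus the 2 cut fee when i<k.
r[1] = 2
r[2] = max(2+2-2, 9+0) = 9
r[3] = max(2+9-2, 9+2-2, 7+0) = 9
r[4] = max(2+9-2, 9+9-2, 7+2-2, 13+0) = 16
r[5] = max(2+16-2, 9+9-2, 7+9-2, 13+2-2, 10+0) = 16
r[6] = max(2+16-2, 9+16-2, 7+9-2, 13+9-2, 10+2-2, 12+0) = 23
r[7] = max(2+23-2, 9+16-2, 7+16-2, …, 12+2-2, 15+0) = 23
One optimal plan: pieces 2 + 2 + 2 + 1 (3 cuts) → $29 − $6 = $23.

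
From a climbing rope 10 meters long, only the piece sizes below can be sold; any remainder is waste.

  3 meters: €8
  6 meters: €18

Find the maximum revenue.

26

Build best[k] bottom-up: best[k] = max over allowed piece i of (p[i] + best[k−i]).
best[1] = 0
best[2] = 0
best[3] = 8
best[4] = 8
best[5] = 8
best[6] = max(8+8, 18+0) = 18
best[7] = max(8+8, 18+0) = 18
best[8] = max(8+8, 18+0) = 18
best[9] = max(8+18, 18+8) = 26
best[10] = max(8+18, 18+8) = 26
One optimal cutting: pieces 6 + 3 with 1 meter of scrap → €26.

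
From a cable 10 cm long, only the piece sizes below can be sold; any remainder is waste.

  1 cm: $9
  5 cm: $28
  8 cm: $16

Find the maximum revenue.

Consider every possible first cut. best[k] is the best of p[i]+best[k−i] over all sellable i≤k.
best[1] = 9
best[2] = 18  (first piece 1, then best[1]=9)
best[3] = 27  (first piece 1, then best[2]=18)
best[4] = 36  (first piece 1, then best[3]=27)
best[5] = max(9+36, 28+0) = 45
best[6] = max(9+45, 28+9) = 54
best[7] = max(9+54, 28+18) = 63
best[8] = max(9+63, 28+27, 16+0) = 72
best[9] = max(9+72, 28+36, 16+9) = 81
best[10] = max(9+81, 28+45, 16+18) = 90
One optimal cutting: 1 + 1 + 1 + 1 + 1 + 1 + 1 + 1 + 1 + 1 → $90.

90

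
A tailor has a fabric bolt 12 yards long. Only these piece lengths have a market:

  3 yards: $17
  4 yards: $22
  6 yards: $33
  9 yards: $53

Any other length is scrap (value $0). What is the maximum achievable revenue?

70

Build best[k] bottom-up: best[k] = max over allowed piece i of (p[i] + best[k−i]).
best[1] = 0
best[2] = 0
best[3] = 17
best[4] = max(17+0, 22+0) = 22
best[5] = max(17+0, 22+0) = 22
best[6] = max(17+17, 22+0, 33+0) = 34
best[7] = max(17+22, 22+17, 33+0) = 39
best[8] = max(17+22, 22+22, 33+0) = 44
best[9] = max(17+34, 22+22, 33+17, 53+0) = 53
best[10] = max(17+39, 22+34, 33+22, 53+0) = 56
best[11] = max(17+44, 22+39, 33+22, 53+0) = 61
best[12] = max(17+53, 22+44, 33+34, 53+17) = 70
One optimal cutting: 9 + 3 → $70.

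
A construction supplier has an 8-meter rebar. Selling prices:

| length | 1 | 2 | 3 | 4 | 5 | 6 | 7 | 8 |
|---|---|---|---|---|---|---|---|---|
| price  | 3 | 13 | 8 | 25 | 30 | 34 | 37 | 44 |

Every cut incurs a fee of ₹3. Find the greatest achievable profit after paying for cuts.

47

Consider every possible first cut. r[k] is the best of p[i]+r[k−i] over all sellable i≤k, charging 3 whenever i<k.
r[1] = 3
r[2] = max(3+3-3, 13+0) = 13
r[3] = max(3+13-3, 13+3-3, 8+0) = 13
r[4] = max(3+13-3, 13+13-3, 8+3-3, 25+0) = 25
r[5] = max(3+25-3, 13+13-3, 8+13-3, 25+3-3, 30+0) = 30
r[6] = max(3+30-3, 13+25-3, 8+13-3, 25+13-3, 30+3-3, 34+0) = 35
r[7] = max(3+35-3, 13+30-3, 8+25-3, …, 34+3-3, 37+0) = 40
r[8] = max(3+40-3, 13+35-3, 8+30-3, …, 37+3-3, 44+0) = 47
One optimal plan: pieces 4 + 4 (1 cut) → ₹50 − ₹3 = ₹47.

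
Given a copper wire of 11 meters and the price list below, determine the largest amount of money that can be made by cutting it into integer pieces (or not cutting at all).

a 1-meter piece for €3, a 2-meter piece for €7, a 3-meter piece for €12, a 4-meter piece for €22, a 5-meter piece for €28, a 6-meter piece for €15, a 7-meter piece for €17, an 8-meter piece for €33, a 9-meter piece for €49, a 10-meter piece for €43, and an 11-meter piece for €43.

Consider every possible first cut. R[k] is the best of p[i]+R[k−i] over all sellable i≤k.
R[1] = 3
R[2] = max(3+3, 7+0) = 7
R[3] = max(3+7, 7+3, 12+0) = 12
R[4] = max(3+12, 7+7, 12+3, 22+0) = 22
R[5] = max(3+22, 7+12, 12+7, 22+3, 28+0) = 28
R[6] = max(3+28, 7+22, 12+12, 22+7, 28+3, 15+0) = 31
R[7] = max(3+31, 7+28, 12+22, …, 15+3, 17+0) = 35
R[8] = max(3+35, 7+31, 12+28, …, 17+3, 33+0) = 44
R[9] = max(3+44, 7+35, 12+31, …, 33+3, 49+0) = 50
R[10] = max(3+50, 7+44, 12+35, …, 49+3, 43+0) = 56
R[11] = max(3+56, 7+50, 12+44, …, 43+3, 43+0) = 59
One optimal cutting: 5 + 5 + 1 → €28 + €28 + €3 = €59.

59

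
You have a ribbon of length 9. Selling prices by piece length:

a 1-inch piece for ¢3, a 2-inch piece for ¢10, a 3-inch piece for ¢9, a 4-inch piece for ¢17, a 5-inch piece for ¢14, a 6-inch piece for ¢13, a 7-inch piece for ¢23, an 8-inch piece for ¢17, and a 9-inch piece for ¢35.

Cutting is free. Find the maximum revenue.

Consider every possible first cut. r[k] is the best of p[i]+r[k−i] over all sellable i≤k.
r[1] = 3
r[2] = 10
r[3] = 13  (first piece 1, then r[2]=10)
r[4] = 20  (first piece 2, then r[2]=10)
r[5] = 23  (first piece 1, then r[4]=20)
r[6] = 30  (first piece 2, then r[4]=20)
r[7] = 33  (first piece 1, then r[6]=30)
r[8] = 40  (first piece 2, then r[6]=30)
r[9] = 43  (first piece 1, then r[8]=40)
One optimal cutting: 2 + 2 + 2 + 2 + 1 → ¢10 + ¢10 + ¢10 + ¢10 + ¢3 = ¢43.

43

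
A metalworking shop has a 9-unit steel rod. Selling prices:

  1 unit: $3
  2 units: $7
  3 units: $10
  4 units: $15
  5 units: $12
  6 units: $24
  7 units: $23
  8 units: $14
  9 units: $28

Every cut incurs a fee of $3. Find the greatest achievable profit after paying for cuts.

31

Build net[k] bottom-up: net[k] = max over allowed piece i of (p[i] + net[k−i]) − 3 per cut.
net[1] = 3
net[2] = 7
net[3] = 10
net[4] = 15
net[5] = 15  (first piece 1, then net[4]=15)
net[6] = 24
net[7] = 24  (first piece 1, then net[6]=24)
net[8] = 28  (first piece 2, then net[6]=24)
net[9] = 31  (first piece 3, then net[6]=24)
One optimal plan: pieces 6 + 3 (1 cut) → $34 − $3 = $31.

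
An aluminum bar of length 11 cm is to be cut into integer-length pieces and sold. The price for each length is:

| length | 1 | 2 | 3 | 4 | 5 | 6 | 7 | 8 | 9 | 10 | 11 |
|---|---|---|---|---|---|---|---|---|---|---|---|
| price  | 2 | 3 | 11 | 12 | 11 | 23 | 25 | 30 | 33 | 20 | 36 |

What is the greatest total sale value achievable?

41

Build v[k] bottom-up: v[k] = max over allowed piece i of (p[i] + v[k−i]).
v[1] = 2
v[2] = max(2+2, 3+0) = 4
v[3] = max(2+4, 3+2, 11+0) = 11
v[4] = max(2+11, 3+4, 11+2, 12+0) = 13
v[5] = max(2+13, 3+11, 11+4, 12+2, 11+0) = 15
v[6] = max(2+15, 3+13, 11+11, 12+4, 11+2, 23+0) = 23
v[7] = max(2+23, 3+15, 11+13, …, 23+2, 25+0) = 25
v[8] = max(2+25, 3+23, 11+15, …, 25+2, 30+0) = 30
v[9] = max(2+30, 3+25, 11+23, …, 30+2, 33+0) = 34
v[10] = max(2+34, 3+30, 11+25, …, 33+2, 20+0) = 36
v[11] = max(2+36, 3+34, 11+30, …, 20+2, 36+0) = 41
One optimal cutting: 8 + 3 → $30 + $11 = $41.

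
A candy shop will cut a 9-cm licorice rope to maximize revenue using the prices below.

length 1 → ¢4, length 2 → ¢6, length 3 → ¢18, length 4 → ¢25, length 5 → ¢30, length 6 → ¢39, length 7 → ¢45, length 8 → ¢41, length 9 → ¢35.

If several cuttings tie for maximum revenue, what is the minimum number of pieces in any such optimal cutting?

Let r[k] be the best obtainable value from length k. For each k, try every first piece i and keep the best of price[i] + r[k−i].
r[1] = 4
r[2] = 8  (first piece 1, then r[1]=4)
r[3] = 18
r[4] = 25
r[5] = 30
r[6] = 39
r[7] = 45
r[8] = 50  (first piece 4, then r[4]=25)
r[9] = 57  (first piece 3, then r[6]=39)
Maximum revenue is ¢57.
Now minimize piece count subject to staying optimal: for each k, pieces[k] = 1 + min over i with p[i]+r[k−i]=r[k] of pieces[k−i].
pieces[6] = 1
pieces[7] = 1
pieces[8] = 2
pieces[9] = 2

2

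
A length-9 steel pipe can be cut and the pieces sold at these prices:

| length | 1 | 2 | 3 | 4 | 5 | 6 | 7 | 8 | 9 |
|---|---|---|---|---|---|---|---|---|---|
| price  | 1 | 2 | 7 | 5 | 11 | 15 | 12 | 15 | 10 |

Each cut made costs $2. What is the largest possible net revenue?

Consider every possible first cut. net[k] is the best of p[i]+net[k−i] over all sellable i≤k, charging 2 whenever i<k.
net[1] = 1
net[2] = max(1+1-2, 2+0) = 2
net[3] = max(1+2-2, 2+1-2, 7+0) = 7
net[4] = max(1+7-2, 2+2-2, 7+1-2, 5+0) = 6
net[5] = max(1+6-2, 2+7-2, 7+2-2, 5+1-2, 11+0) = 11
net[6] = max(1+11-2, 2+6-2, 7+7-2, 5+2-2, 11+1-2, 15+0) = 15
net[7] = max(1+15-2, 2+11-2, 7+6-2, …, 15+1-2, 12+0) = 14
net[8] = max(1+14-2, 2+15-2, 7+11-2, …, 12+1-2, 15+0) = 16
net[9] = max(1+16-2, 2+14-2, 7+15-2, …, 15+1-2, 10+0) = 20
One optimal plan: pieces 6 + 3 (1 cut) → $22 − $2 = $20.

20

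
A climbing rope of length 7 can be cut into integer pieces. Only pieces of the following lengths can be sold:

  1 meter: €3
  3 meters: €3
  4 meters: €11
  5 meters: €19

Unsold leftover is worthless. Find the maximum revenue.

Let f[k] be the best obtainable value from length k. For each k, try every first piece i and keep the best of price[i] + f[k−i].
f[1] = 3
f[2] = 6  (first piece 1, then f[1]=3)
f[3] = max(3+6, 3+0) = 9
f[4] = max(3+9, 3+3, 11+0) = 12
f[5] = max(3+12, 3+6, 11+3, 19+0) = 19
f[6] = max(3+19, 3+9, 11+6, 19+3) = 22
f[7] = max(3+22, 3+12, 11+9, 19+6) = 25
One optimal cutting: 5 + 1 + 1 → €25.

25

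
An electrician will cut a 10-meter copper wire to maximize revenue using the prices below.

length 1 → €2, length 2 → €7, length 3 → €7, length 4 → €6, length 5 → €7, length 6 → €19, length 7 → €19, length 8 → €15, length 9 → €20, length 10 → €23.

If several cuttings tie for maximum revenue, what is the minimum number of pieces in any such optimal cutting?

5

Let r[k] be the best obtainable value from length k. For each k, try every first piece i and keep the best of price[i] + r[k−i].
r[1] = 2
r[2] = max(2+2, 7+0) = 7
r[3] = max(2+7, 7+2, 7+0) = 9
r[4] = max(2+9, 7+7, 7+2, 6+0) = 14
r[5] = max(2+14, 7+9, 7+7, 6+2, 7+0) = 16
r[6] = max(2+16, 7+14, 7+9, 6+7, 7+2, 19+0) = 21
r[7] = max(2+21, 7+16, 7+14, …, 19+2, 19+0) = 23
r[8] = max(2+23, 7+21, 7+16, …, 19+2, 15+0) = 28
r[9] = max(2+28, 7+23, 7+21, …, 15+2, 20+0) = 30
r[10] = max(2+30, 7+28, 7+23, …, 20+2, 23+0) = 35
Maximum revenue is €35.
Now minimize piece count subject to staying optimal: for each k, pieces[k] = 1 + min over i with p[i]+r[k−i]=r[k] of pieces[k−i].
pieces[7] = 4
pieces[8] = 4
pieces[9] = 5
pieces[10] = 5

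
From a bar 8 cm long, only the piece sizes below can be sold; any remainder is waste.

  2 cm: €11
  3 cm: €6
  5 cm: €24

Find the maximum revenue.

Let best[k] be the best obtainable value from length k. For each k, try every first piece i and keep the best of price[i] + best[k−i].
best[1] = 0
best[2] = 11
best[3] = 11
best[4] = 22  (first piece 2, then best[2]=11)
best[5] = 24
best[6] = 33  (first piece 2, then best[4]=22)
best[7] = 35  (first piece 2, then best[5]=24)
best[8] = 44  (first piece 2, then best[6]=33)
One optimal cutting: 2 + 2 + 2 + 2 → €44.

44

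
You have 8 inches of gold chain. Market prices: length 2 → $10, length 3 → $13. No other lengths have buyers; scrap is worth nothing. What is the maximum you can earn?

40

Consider every possible first cut. f[k] is the best of p[i]+f[k−i] over all sellable i≤k.
f[1] = 0
f[2] = 10
f[3] = 13
f[4] = 20  (first piece 2, then f[2]=10)
f[5] = 23  (first piece 2, then f[3]=13)
f[6] = 30  (first piece 2, then f[4]=20)
f[7] = 33  (first piece 2, then f[5]=23)
f[8] = 40  (first piece 2, then f[6]=30)
One optimal cutting: 2 + 2 + 2 + 2 → $40.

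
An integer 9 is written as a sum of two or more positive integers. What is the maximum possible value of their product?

27

Define P[k] = max over 1≤i<k of i · max(k−i, P[k−i]); the inner max lets the remainder stay uncut if that's better.
P[2] = 1*max(1,0) = 1*1 = 1
P[3] = 1*max(2,1) = 1*2 = 2
P[4] = 2*max(2,1) = 2*2 = 4
P[5] = 2*max(3,2) = 2*3 = 6
P[6] = 3*max(3,2) = 3*3 = 9
P[7] = 2*max(5,6) = 2*6 = 12
P[8] = 2*max(6,9) = 2*9 = 18
P[9] = 3*max(6,9) = 3*9 = 27
One optimal split: 3 + 3 + 3; product 3*3*3 = 27.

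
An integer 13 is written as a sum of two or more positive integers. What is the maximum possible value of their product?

Fill g[k] for k=2..13: at each k try every first piece i and multiply by the better of (k−i) uncut or g[k−i].
g[2] = 1*max(1,0) = 1*1 = 1
g[3] = 1*max(2,1) = 1*2 = 2
g[4] = 2*max(2,1) = 2*2 = 4
g[5] = 2*max(3,2) = 2*3 = 6
g[6] = 3*max(3,2) = 3*3 = 9
g[7] = 2*max(5,6) = 2*6 = 12
g[8] = 2*max(6,9) = 2*9 = 18
g[9] = 3*max(6,9) = 3*9 = 27
g[10] = 2*max(8,18) = 2*18 = 36
g[11] = 2*max(9,27) = 2*27 = 54
g[12] = 3*max(9,27) = 3*27 = 81
g[13] = 2*max(11,54) = 2*54 = 108
One optimal split: 3 + 3 + 3 + 2 + 2; product 3*3*3*2*2 = 108.

108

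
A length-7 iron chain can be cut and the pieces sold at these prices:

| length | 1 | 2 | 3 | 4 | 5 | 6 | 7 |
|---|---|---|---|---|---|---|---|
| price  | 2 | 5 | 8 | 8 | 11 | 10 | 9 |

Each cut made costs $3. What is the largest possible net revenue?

13

Let r[k] be the best obtainable value from length k. For each k, try every first piece i and keep the best of price[i] + r[k−i] minus the 3 cut fee when i<k.
r[1] = 2
r[2] = max(2+2-3, 5+0) = 5
r[3] = max(2+5-3, 5+2-3, 8+0) = 8
r[4] = max(2+8-3, 5+5-3, 8+2-3, 8+0) = 8
r[5] = max(2+8-3, 5+8-3, 8+5-3, 8+2-3, 11+0) = 11
r[6] = max(2+11-3, 5+8-3, 8+8-3, 8+5-3, 11+2-3, 10+0) = 13
r[7] = max(2+13-3, 5+11-3, 8+8-3, …, 10+2-3, 9+0) = 13
One optimal plan: pieces 5 + 2 (1 cut) → $16 − $3 = $13.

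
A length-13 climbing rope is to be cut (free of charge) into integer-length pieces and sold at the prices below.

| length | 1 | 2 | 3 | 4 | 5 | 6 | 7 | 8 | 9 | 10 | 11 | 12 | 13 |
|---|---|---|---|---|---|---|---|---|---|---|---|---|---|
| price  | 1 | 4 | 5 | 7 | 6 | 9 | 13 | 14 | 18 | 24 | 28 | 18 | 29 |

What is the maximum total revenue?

32

Let best[k] be the best obtainable value from length k. For each k, try every first piece i and keep the best of price[i] + best[k−i].
best[1] = 1
best[2] = max(1+1, 4+0) = 4
best[3] = max(1+4, 4+1, 5+0) = 5
best[4] = max(1+5, 4+4, 5+1, 7+0) = 8
best[5] = max(1+8, 4+5, 5+4, 7+1, 6+0) = 9
best[6] = max(1+9, 4+8, 5+5, 7+4, 6+1, 9+0) = 12
best[7] = max(1+12, 4+9, 5+8, …, 9+1, 13+0) = 13
best[8] = max(1+13, 4+12, 5+9, …, 13+1, 14+0) = 16
best[9] = max(1+16, 4+13, 5+12, …, 14+1, 18+0) = 18
best[10] = max(1+18, 4+16, 5+13, …, 18+1, 24+0) = 24
best[11] = max(1+24, 4+18, 5+16, …, 24+1, 28+0) = 28
best[12] = max(1+28, 4+24, 5+18, …, 28+1, 18+0) = 29
best[13] = max(1+29, 4+28, 5+24, …, 18+1, 29+0) = 32
One optimal cutting: 11 + 2 → €28 + €4 = €32.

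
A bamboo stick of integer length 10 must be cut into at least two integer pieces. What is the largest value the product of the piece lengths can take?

Let m[k] be the best product for length k (with at least one cut). For each first piece i, the rest contributes max(k−i, m[k−i]).
m[2] = 1·max(1,0) = 1·1 = 1
m[3] = max(1·2, 2·1) = 2
m[4] = max(1·3, 2·2, 3·1) = 4
m[5] = max(1·4, 2·3, 3·2, 4·1) = 6
m[6] = max(1·6, 2·4, 3·3, 4·2, 5·1) = 9
m[7] = max(1·9, 2·6, 3·4, 4·3, 5·2, 6·1) = 12
m[8] = max(1·12, 2·9, 3·6, …, 6·2, 7·1) = 18
m[9] = max(1·18, 2·12, 3·9, …, 7·2, 8·1) = 27
m[10] = max(1·27, 2·18, 3·12, …, 8·2, 9·1) = 36
One optimal split: 3 + 3 + 2 + 2; product 3·3·2·2 = 36.

36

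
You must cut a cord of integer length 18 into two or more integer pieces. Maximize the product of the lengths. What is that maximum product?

Let g[k] be the best product for length k (with at least one cut). For each first piece i, the rest contributes max(k−i, g[k−i]).
g[2] = 1·max(1,0) = 1·1 = 1
g[3] = 1·max(2,1) = 1·2 = 2
g[4] = 2·max(2,1) = 2·2 = 4
g[5] = 2·max(3,2) = 2·3 = 6
g[6] = 3·max(3,2) = 3·3 = 9
g[7] = 2·max(5,6) = 2·6 = 12
g[8] = 2·max(6,9) = 2·9 = 18
g[9] = 3·max(6,9) = 3·9 = 27
g[10] = 2·max(8,18) = 2·18 = 36
g[11] = 2·max(9,27) = 2·27 = 54
g[12] = 3·max(9,27) = 3·27 = 81
g[13] = 2·max(11,54) = 2·54 = 108
g[14] = 2·max(12,81) = 2·81 = 162
g[15] = 3·max(12,81) = 3·81 = 243
g[16] = 2·max(14,162) = 2·162 = 324
g[17] = 2·max(15,243) = 2·243 = 486
g[18] = 3·max(15,243) = 3·243 = 729
One optimal split: 3 + 3 + 3 + 3 + 3 + 3; product 3·3·3·3·3·3 = 729.

729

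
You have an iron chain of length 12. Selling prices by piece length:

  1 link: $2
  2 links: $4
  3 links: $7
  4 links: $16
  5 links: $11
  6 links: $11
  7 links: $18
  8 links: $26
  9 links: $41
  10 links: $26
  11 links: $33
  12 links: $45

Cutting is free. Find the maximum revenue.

48

Build v[k] bottom-up: v[k] = max over allowed piece i of (p[i] + v[k−i]).
v[1] = 2
v[2] = max(2+2, 4+0) = 4
v[3] = max(2+4, 4+2, 7+0) = 7
v[4] = max(2+7, 4+4, 7+2, 16+0) = 16
v[5] = max(2+16, 4+7, 7+4, 16+2, 11+0) = 18
v[6] = max(2+18, 4+16, 7+7, 16+4, 11+2, 11+0) = 20
v[7] = max(2+20, 4+18, 7+16, …, 11+2, 18+0) = 23
v[8] = max(2+23, 4+20, 7+18, …, 18+2, 26+0) = 32
v[9] = max(2+32, 4+23, 7+20, …, 26+2, 41+0) = 41
v[10] = max(2+41, 4+32, 7+23, …, 41+2, 26+0) = 43
v[11] = max(2+43, 4+41, 7+32, …, 26+2, 33+0) = 45
v[12] = max(2+45, 4+43, 7+41, …, 33+2, 45+0) = 48
One optimal cutting: 9 + 3 → $41 + $7 = $48.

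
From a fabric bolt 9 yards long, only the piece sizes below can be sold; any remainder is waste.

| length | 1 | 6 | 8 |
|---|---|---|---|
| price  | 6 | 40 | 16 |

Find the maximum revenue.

Consider every possible first cut. r[k] is the best of p[i]+r[k−i] over all sellable i≤k.
r[1] = 6
r[2] = 12  (first piece 1, then r[1]=6)
r[3] = 18  (first piece 1, then r[2]=12)
r[4] = 24  (first piece 1, then r[3]=18)
r[5] = 30  (first piece 1, then r[4]=24)
r[6] = max(6+30, 40+0) = 40
r[7] = max(6+40, 40+6) = 46
r[8] = max(6+46, 40+12, 16+0) = 52
r[9] = max(6+52, 40+18, 16+6) = 58
One optimal cutting: 6 + 1 + 1 + 1 → $58.

58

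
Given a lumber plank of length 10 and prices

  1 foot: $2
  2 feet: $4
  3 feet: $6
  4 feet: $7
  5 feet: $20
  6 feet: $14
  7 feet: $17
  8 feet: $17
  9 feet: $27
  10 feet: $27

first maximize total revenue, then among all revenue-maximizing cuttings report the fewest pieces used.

Consider every possible first cut. r[k] is the best of p[i]+r[k−i] over all sellable i≤k.
r[1] = 2
r[2] = max(2+2, 4+0) = 4
r[3] = max(2+4, 4+2, 6+0) = 6
r[4] = max(2+6, 4+4, 6+2, 7+0) = 8
r[5] = max(2+8, 4+6, 6+4, 7+2, 20+0) = 20
r[6] = max(2+20, 4+8, 6+6, 7+4, 20+2, 14+0) = 22
r[7] = max(2+22, 4+20, 6+8, …, 14+2, 17+0) = 24
r[8] = max(2+24, 4+22, 6+20, …, 17+2, 17+0) = 26
r[9] = max(2+26, 4+24, 6+22, …, 17+2, 27+0) = 28
r[10] = max(2+28, 4+26, 6+24, …, 27+2, 27+0) = 40
Maximum revenue is $40.
Now minimize piece count subject to staying optimal: for each k, pieces[k] = 1 + min over i with p[i]+r[k−i]=r[k] of pieces[k−i].
pieces[7] = 2
pieces[8] = 2
pieces[9] = 3
pieces[10] = 2

2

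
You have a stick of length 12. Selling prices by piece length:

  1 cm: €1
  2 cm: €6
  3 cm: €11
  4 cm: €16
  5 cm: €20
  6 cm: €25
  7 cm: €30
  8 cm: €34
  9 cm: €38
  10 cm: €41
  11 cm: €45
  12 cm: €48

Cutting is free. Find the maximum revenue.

Build R[k] bottom-up: R[k] = max over allowed piece i of (p[i] + R[k−i]).
R[1] = 1
R[2] = max(1+1, 6+0) = 6
R[3] = max(1+6, 6+1, 11+0) = 11
R[4] = max(1+11, 6+6, 11+1, 16+0) = 16
R[5] = max(1+16, 6+11, 11+6, 16+1, 20+0) = 20
R[6] = max(1+20, 6+16, 11+11, 16+6, 20+1, 25+0) = 25
R[7] = max(1+25, 6+20, 11+16, …, 25+1, 30+0) = 30
R[8] = max(1+30, 6+25, 11+20, …, 30+1, 34+0) = 34
R[9] = max(1+34, 6+30, 11+25, …, 34+1, 38+0) = 38
R[10] = max(1+38, 6+34, 11+30, …, 38+1, 41+0) = 41
R[11] = max(1+41, 6+38, 11+34, …, 41+1, 45+0) = 46
R[12] = max(1+46, 6+41, 11+38, …, 45+1, 48+0) = 50
One optimal cutting: 8 + 4 → €34 + €16 = €50.

50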